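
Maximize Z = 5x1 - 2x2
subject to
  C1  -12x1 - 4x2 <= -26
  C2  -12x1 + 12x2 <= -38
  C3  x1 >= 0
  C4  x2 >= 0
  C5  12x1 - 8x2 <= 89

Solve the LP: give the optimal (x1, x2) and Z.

x1 = 191/12, x2 = 51/4, maximum Z = 649/12

Extreme points and Z = 5x1 - 2x2:
  (19/6, 0) → Z = 95/6
  (191/12, 51/4) → Z = 649/12
  (89/12, 0) → Z = 445/12

At the optimal vertex, -12x1 + 12x2 = -38 and 12x1 - 8x2 = 89.
Solving simultaneously gives x1 = 191/12, x2 = 51/4.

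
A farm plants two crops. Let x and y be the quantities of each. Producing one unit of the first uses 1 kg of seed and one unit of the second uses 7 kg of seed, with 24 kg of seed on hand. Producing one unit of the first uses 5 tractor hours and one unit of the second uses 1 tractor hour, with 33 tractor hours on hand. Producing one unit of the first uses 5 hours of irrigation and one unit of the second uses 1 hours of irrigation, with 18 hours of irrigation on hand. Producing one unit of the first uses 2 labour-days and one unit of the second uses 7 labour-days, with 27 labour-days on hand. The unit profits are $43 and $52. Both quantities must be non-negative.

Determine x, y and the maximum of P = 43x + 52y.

At the optimal vertex, x + 7y = 24 and 5x + y = 18.
Solving simultaneously gives x = 3, y = 3.

x = 3, y = 3, maximum P = 285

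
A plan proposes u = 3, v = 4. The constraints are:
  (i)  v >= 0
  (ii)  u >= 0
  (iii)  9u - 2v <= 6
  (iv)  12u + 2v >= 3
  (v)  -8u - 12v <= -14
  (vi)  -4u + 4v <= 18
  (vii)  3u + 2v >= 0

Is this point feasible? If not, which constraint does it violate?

not feasible — violates (iii)

Constraint (iii): 9u - 2v = 19, which is not ≤ 6. All other constraints are satisfied.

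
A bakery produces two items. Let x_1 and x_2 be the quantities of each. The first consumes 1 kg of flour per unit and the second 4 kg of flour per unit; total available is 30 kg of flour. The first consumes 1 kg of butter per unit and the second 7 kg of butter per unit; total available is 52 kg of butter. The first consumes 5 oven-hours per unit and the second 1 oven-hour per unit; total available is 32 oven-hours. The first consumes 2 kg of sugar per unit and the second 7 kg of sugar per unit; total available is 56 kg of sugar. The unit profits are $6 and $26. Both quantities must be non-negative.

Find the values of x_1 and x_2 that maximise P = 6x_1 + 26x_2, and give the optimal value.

At the optimal vertex, x_1 + 4x_2 = 30 and x_1 + 7x_2 = 52.
Solving simultaneously gives x_1 = 2/3, x_2 = 22/3.

x_1 = 2/3, x_2 = 22/3, maximum P = 584/3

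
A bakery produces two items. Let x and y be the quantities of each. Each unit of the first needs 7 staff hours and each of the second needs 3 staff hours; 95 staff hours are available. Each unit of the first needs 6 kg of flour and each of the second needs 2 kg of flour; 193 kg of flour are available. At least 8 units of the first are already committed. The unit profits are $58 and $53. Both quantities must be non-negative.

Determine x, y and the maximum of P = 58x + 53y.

x = 8, y = 13, maximum P = 1153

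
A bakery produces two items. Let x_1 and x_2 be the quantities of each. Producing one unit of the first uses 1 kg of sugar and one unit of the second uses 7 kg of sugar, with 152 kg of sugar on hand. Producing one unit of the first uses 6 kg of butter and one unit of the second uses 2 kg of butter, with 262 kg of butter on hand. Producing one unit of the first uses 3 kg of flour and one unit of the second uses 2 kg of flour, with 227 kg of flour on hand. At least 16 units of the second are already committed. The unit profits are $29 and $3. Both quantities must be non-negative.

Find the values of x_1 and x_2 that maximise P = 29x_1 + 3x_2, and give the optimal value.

x_1 = 115/3, x_2 = 16, maximum P = 3479/3

Corner points and P = 29x_1 + 3x_2:
  (0, 152/7) → P = 456/7
  (0, 16) → P = 48
  (153/4, 65/4) → P = 1158
  (115/3, 16) → P = 3479/3

The binding constraints are 6x_1 + 2x_2 = 262 and x_2 = 16.
Solving simultaneously gives x_1 = 115/3, x_2 = 16.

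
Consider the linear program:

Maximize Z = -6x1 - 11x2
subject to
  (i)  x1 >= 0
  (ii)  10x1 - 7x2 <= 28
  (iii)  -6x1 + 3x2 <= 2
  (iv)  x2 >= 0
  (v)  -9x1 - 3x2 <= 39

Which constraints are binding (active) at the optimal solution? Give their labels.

(i) and (iv)

Feasible corners and Z = -6x1 - 11x2:
  (0, 2/3) → Z = -22/3
  (0, 0) → Z = 0
  (14/5, 0) → Z = -84/5
The feasible region is unbounded (it extends along (7, 10), (1, 2)), but Z strictly decreases along every unbounded feasible direction, so there is no improving ray and the maximum is attained at a vertex.

The maximum is at (0, 0). Substituting into each constraint, equality holds for (i) and (iv); the remaining constraints have slack.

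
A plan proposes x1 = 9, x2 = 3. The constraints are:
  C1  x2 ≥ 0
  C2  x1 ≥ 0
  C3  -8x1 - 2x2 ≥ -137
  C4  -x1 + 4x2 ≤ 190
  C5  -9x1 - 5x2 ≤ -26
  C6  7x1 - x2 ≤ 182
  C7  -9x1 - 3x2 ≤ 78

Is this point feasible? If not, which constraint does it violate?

C1: 3 ≥ 0 ✓
C2: 9 ≥ 0 ✓
C3: -78 ≥ -137 ✓
C4: 3 ≤ 190 ✓
C5: -96 ≤ -26 ✓
C6: 60 ≤ 182 ✓
C7: -90 ≤ 78 ✓

feasible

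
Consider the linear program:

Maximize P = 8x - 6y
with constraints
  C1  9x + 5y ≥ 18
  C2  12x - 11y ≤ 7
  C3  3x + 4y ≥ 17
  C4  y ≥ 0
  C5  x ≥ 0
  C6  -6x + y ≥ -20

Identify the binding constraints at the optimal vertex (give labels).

C2 and C6

Extreme points and P = 8x - 6y:
  (215/81, 61/27) → P = 622/81
  (71/18, 11/3) → P = 86/9
  (0, 17/4) → P = -51/2
The feasible region is unbounded (it extends along (0, 1), (1, 6)), but P strictly decreases along every unbounded feasible direction, so there is no improving ray and the maximum is attained at a vertex.

The maximum is at (71/18, 11/3). Substituting into each constraint, equality holds for C2 and C6; the remaining constraints have slack.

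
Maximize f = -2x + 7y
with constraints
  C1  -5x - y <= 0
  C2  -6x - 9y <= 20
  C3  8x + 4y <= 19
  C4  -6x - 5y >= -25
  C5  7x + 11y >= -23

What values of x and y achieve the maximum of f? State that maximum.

Extreme points and f = -2x + 7y:
  (-25/19, 125/19) → f = 925/19
  (23/48, -115/48) → f = -851/48
  (-5/16, 43/8) → f = 153/4
  (301/60, -317/60) → f = -2821/60

At the optimal vertex, -5x - y = 0 and -6x - 5y = -25.
Solving simultaneously gives x = -25/19, y = 125/19.

x = -25/19, y = 125/19, maximum f = 925/19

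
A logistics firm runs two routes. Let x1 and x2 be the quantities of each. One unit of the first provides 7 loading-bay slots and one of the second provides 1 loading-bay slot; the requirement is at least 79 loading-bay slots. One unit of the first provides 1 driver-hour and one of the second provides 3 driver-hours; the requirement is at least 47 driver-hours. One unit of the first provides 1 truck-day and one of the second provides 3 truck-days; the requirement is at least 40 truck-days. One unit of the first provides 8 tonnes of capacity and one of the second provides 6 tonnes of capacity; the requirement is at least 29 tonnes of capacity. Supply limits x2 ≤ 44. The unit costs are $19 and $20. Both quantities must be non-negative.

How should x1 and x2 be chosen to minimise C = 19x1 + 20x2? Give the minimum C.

x1 = 19/2, x2 = 25/2, minimum C = 861/2

Corner points and C = 19x1 + 20x2:
  (47, 0) → C = 893
  (19/2, 25/2) → C = 861/2
  (5, 44) → C = 975
The feasible region is unbounded (it extends along (1, 0)), but C strictly increases along every unbounded feasible direction, so there is no improving ray and the minimum is attained at a vertex.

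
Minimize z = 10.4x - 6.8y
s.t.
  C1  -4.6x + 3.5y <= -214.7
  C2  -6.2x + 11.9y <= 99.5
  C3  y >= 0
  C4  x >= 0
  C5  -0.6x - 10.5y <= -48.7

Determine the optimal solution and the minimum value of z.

Feasible corners and z = 10.4x - 6.8y:
  (20737/236, 44721/826) → z = 225362/413
  (433/9, 17/9) → z = 21938/45
  (487/6, 0) → z = 12662/15
The feasible region is unbounded (it extends along (119, 62), (1, 0)), but z strictly increases along every unbounded feasible direction, so there is no improving ray and the minimum is attained at a vertex.

x = 433/9, y = 17/9, minimum z = 21938/45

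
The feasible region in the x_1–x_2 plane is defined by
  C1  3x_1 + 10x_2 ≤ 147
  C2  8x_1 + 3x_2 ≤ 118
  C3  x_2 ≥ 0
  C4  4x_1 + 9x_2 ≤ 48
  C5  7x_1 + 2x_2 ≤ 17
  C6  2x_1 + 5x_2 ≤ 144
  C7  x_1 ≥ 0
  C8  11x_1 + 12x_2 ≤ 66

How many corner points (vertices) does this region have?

5

Of the 28 pairwise boundary intersections, those satisfying every inequality are:
  (17/7, 0)
  (0, 0)
  (0, 16/3)
  (6/17, 88/17)
  (36/31, 275/62)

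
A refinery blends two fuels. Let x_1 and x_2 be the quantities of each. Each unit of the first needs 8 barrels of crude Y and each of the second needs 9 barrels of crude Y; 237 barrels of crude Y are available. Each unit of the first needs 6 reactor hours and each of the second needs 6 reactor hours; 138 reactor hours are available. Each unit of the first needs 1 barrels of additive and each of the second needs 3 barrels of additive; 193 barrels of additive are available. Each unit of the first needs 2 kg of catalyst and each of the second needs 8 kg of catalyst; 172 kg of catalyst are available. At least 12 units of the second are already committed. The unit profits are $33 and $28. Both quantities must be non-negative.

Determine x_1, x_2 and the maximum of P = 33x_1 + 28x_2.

x_1 = 11, x_2 = 12, maximum P = 699

Corner points and P = 33x_1 + 28x_2:
  (0, 43/2) → P = 602
  (0, 12) → P = 336
  (2, 21) → P = 654
  (11, 12) → P = 699

At the optimal vertex, 6x_1 + 6x_2 = 138 and x_2 = 12.
Solving simultaneously gives x_1 = 11, x_2 = 12.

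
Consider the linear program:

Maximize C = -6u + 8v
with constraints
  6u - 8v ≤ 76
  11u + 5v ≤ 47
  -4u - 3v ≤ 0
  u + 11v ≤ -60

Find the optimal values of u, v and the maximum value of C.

u = 180/41, v = -240/41, maximum C = -3000/41

Extreme points and C = -6u + 8v:
  (114/25, -152/25) → C = -76
  (178/37, -218/37) → C = -76
  (180/41, -240/41) → C = -3000/41

The optimum lies where -4u - 3v = 0 and u + 11v = -60.
Solving simultaneously gives u = 180/41, v = -240/41.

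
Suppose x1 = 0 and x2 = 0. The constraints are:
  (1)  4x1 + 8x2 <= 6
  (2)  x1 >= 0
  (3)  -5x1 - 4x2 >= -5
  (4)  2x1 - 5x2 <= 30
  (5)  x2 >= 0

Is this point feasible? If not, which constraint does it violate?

(1): 0 ≤ 6 ✓
(2): 0 ≥ 0 ✓
(3): 0 ≥ -5 ✓
(4): 0 ≤ 30 ✓
(5): 0 ≥ 0 ✓

feasible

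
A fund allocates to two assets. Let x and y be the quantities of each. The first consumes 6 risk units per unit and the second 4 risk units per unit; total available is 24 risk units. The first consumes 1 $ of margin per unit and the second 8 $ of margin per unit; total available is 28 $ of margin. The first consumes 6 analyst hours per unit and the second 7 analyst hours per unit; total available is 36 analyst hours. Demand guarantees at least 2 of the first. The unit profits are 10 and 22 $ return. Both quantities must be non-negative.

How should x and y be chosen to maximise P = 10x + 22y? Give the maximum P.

x = 2, y = 3, maximum P = 86

Feasible corners and P = 10x + 22y:
  (4, 0) → P = 40
  (2, 0) → P = 20
  (2, 3) → P = 86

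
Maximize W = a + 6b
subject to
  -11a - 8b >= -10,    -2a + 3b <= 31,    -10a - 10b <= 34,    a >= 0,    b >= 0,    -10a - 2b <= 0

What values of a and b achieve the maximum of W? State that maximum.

a = 0, b = 5/4, maximum W = 15/2

Extreme points and W = a + 6b:
  (0, 5/4) → W = 15/2
  (10/11, 0) → W = 10/11
  (0, 0) → W = 0

The binding constraints are -11a - 8b = -10 and a = 0.
Solving simultaneously gives a = 0, b = 5/4.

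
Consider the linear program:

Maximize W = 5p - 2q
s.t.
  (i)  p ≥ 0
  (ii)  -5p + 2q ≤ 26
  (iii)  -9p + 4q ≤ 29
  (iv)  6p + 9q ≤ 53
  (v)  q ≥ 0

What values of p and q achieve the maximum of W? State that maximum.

Corner points and W = 5p - 2q:
  (0, 53/9) → W = -106/9
  (0, 0) → W = 0
  (53/6, 0) → W = 265/6

The optimum lies where 6p + 9q = 53 and q = 0.
Solving simultaneously gives p = 53/6, q = 0.

p = 53/6, q = 0, maximum W = 265/6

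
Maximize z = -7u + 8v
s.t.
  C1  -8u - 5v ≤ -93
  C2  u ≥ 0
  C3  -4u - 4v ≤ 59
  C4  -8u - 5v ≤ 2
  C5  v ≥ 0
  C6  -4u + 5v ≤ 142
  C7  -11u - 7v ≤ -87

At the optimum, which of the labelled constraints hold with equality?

Feasible corners and z = -7u + 8v:
  (0, 93/5) → z = 744/5
  (93/8, 0) → z = -651/8
  (0, 142/5) → z = 1136/5
The feasible region is unbounded (it extends along (5, 4), (1, 0)), but z strictly decreases along every unbounded feasible direction, so there is no improving ray and the maximum is attained at a vertex.

The maximum is at (0, 142/5). Substituting into each constraint, equality holds for C2 and C6; the remaining constraints have slack.

C2 and C6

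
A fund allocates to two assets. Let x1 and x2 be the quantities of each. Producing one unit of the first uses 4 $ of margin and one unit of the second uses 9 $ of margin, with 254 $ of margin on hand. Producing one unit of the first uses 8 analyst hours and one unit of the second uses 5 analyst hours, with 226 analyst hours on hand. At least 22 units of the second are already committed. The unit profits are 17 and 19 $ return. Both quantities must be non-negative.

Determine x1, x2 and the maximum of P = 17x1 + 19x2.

The binding constraints are 4x1 + 9x2 = 254 and x2 = 22.
Solving simultaneously gives x1 = 14, x2 = 22.

x1 = 14, x2 = 22, maximum P = 656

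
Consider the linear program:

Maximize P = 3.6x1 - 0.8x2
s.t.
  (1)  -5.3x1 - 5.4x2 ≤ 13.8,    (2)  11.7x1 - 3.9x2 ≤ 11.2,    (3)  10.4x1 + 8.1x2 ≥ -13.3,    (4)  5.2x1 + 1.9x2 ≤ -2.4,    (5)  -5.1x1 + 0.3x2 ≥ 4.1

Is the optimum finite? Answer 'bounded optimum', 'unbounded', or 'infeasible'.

Vertices and P = 3.6x1 - 0.8x2:
  (-1240/1481, -2519/4443) → P = -56884/22215
  (-851/1125, 908/1125) → P = -758/225
The feasible region has finitely many vertices and no improving ray; the maximum is -56884/22215 at (-1240/1481, -2519/4443).

bounded optimum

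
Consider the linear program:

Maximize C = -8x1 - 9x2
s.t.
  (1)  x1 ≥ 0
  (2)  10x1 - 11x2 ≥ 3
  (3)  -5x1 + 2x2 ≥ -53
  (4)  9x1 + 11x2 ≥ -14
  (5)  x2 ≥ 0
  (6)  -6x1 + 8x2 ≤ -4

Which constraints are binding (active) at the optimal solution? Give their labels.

(5) and (6)

Feasible corners and C = -8x1 - 9x2:
  (53/5, 0) → C = -424/5
  (104/7, 149/14) → C = -3005/14
  (2/3, 0) → C = -16/3

The maximum is at (2/3, 0). Substituting into each constraint, equality holds for (5) and (6); the remaining constraints have slack.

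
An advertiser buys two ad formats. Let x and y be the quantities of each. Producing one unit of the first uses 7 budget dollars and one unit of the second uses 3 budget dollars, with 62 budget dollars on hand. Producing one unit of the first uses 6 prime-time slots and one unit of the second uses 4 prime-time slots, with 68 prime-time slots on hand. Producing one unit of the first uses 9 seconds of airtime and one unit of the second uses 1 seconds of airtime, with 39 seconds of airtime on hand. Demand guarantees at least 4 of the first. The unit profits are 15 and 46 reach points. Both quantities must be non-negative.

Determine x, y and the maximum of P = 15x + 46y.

x = 4, y = 3, maximum P = 198

Feasible corners and P = 15x + 46y:
  (13/3, 0) → P = 65
  (4, 0) → P = 60
  (4, 3) → P = 198

At the optimal vertex, 9x + y = 39 and x = 4.
Solving simultaneously gives x = 4, y = 3.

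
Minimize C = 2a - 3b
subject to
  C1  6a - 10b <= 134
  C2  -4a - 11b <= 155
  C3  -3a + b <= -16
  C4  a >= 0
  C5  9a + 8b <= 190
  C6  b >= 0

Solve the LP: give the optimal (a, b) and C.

a = 106/11, b = 142/11, minimum C = -214/11

Corner points and C = 2a - 3b:
  (106/11, 142/11) → C = -214/11
  (16/3, 0) → C = 32/3
  (190/9, 0) → C = 380/9

The binding constraints are -3a + b = -16 and 9a + 8b = 190.
Solving simultaneously gives a = 106/11, b = 142/11.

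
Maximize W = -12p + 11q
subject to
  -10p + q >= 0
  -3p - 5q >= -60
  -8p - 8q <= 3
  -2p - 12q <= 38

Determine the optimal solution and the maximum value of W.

Extreme points and W = -12p + 11q:
  (60/53, 600/53) → W = 5880/53
  (-3/88, -15/44) → W = -147/44
  (-495/16, 489/16) → W = 11319/16

The optimum lies where -3p - 5q = -60 and -8p - 8q = 3.
Solving simultaneously gives p = -495/16, q = 489/16.

p = -495/16, q = 489/16, maximum W = 11319/16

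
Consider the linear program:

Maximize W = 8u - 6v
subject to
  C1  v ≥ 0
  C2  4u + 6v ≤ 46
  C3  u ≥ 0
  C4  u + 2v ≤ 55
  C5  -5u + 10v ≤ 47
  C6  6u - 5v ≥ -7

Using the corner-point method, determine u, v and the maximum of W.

u = 23/2, v = 0, maximum W = 92

Feasible corners and W = 8u - 6v:
  (23/2, 0) → W = 92
  (0, 0) → W = 0
  (47/14, 38/7) → W = -40/7
  (0, 7/5) → W = -42/5

At the optimal vertex, v = 0 and 4u + 6v = 46.
Solving simultaneously gives u = 23/2, v = 0.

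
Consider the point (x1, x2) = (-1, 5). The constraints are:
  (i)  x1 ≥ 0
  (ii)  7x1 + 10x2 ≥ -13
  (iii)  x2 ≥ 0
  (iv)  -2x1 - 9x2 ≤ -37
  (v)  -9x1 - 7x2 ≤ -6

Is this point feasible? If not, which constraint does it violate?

Constraint (i): x1 = -1, which is not ≥ 0. All other constraints are satisfied.

not feasible — violates (i)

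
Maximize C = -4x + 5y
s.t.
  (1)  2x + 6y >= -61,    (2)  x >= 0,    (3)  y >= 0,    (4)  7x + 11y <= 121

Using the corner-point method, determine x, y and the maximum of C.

x = 0, y = 11, maximum C = 55

Extreme points and C = -4x + 5y:
  (0, 0) → C = 0
  (0, 11) → C = 55
  (121/7, 0) → C = -484/7

The binding constraints are x = 0 and 7x + 11y = 121.
Solving simultaneously gives x = 0, y = 11.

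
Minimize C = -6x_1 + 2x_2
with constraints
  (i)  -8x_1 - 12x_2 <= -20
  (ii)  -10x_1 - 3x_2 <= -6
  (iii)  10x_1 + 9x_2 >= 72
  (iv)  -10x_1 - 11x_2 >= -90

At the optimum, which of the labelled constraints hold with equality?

Vertices and C = -6x_1 + 2x_2:
  (57/4, -47/6) → C = -607/6
  (215/8, -65/4) → C = -775/4
  (-9/10, 9) → C = 117/5

The minimum is at (215/8, -65/4). Substituting into each constraint, equality holds for (i) and (iv); the remaining constraints have slack.

(i) and (iv)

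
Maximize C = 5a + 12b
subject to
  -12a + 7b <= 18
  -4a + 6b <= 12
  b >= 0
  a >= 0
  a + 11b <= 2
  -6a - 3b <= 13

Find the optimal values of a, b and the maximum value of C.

Vertices and C = 5a + 12b:
  (0, 0) → C = 0
  (2, 0) → C = 10
  (0, 2/11) → C = 24/11

At the optimal vertex, b = 0 and a + 11b = 2.
Solving simultaneously gives a = 2, b = 0.

a = 2, b = 0, maximum C = 10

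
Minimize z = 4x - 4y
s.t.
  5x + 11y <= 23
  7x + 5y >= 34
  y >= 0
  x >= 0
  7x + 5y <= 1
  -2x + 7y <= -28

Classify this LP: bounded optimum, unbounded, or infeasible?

Constraints 7x + 5y ≥ 34 and 7x + 5y ≤ 1 have parallel boundaries but demand opposite sides — no point can satisfy both, so the region is empty.

infeasible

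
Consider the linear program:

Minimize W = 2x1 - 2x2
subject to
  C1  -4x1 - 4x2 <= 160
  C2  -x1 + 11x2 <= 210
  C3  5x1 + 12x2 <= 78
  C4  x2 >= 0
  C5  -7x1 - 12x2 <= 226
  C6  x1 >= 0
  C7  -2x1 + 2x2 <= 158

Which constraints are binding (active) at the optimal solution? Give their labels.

Vertices and W = 2x1 - 2x2:
  (78/5, 0) → W = 156/5
  (0, 13/2) → W = -13
  (0, 0) → W = 0

The minimum is at (0, 13/2). Substituting into each constraint, equality holds for C3 and C6; the remaining constraints have slack.

C3 and C6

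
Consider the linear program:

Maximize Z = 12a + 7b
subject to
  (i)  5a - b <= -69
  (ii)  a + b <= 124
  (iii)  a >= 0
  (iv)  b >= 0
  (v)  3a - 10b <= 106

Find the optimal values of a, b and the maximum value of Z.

a = 55/6, b = 689/6, maximum Z = 5483/6

Corner points and Z = 12a + 7b:
  (55/6, 689/6) → Z = 5483/6
  (0, 69) → Z = 483
  (0, 124) → Z = 868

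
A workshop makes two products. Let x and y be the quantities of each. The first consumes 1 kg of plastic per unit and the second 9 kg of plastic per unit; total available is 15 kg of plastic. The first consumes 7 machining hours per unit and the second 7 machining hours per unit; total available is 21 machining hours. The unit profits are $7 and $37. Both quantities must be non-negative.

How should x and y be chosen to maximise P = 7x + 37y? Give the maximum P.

Corner points and P = 7x + 37y:
  (0, 0) → P = 0
  (0, 5/3) → P = 185/3
  (3, 0) → P = 21
  (3/2, 3/2) → P = 66

The optimum lies where x + 9y = 15 and 7x + 7y = 21.
Solving simultaneously gives x = 3/2, y = 3/2.

x = 3/2, y = 3/2, maximum P = 66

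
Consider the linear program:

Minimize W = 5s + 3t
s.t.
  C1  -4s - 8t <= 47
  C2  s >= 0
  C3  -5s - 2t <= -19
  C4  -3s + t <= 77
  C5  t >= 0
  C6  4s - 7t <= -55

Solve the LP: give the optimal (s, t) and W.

Feasible corners and W = 5s + 3t:
  (0, 19/2) → W = 57/2
  (0, 77) → W = 231
  (23/43, 351/43) → W = 1168/43
The feasible region is unbounded (it extends along (1, 3), (7, 4)), but W strictly increases along every unbounded feasible direction, so there is no improving ray and the minimum is attained at a vertex.

At the optimal vertex, -5s - 2t = -19 and 4s - 7t = -55.
Solving simultaneously gives s = 23/43, t = 351/43.

s = 23/43, t = 351/43, minimum W = 1168/43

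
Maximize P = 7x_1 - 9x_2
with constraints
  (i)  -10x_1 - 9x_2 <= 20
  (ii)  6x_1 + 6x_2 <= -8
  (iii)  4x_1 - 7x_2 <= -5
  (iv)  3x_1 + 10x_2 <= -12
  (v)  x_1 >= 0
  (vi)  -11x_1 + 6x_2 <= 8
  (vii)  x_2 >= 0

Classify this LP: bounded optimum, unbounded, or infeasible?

infeasible

The boundaries -11x_1 + 6x_2 = 8 and x_2 = 0 meet at (-8/11, 0), but that point violates 6x_1 + 6x_2 ≤ -8. Every candidate vertex is excluded by some other constraint, so the feasible region is empty.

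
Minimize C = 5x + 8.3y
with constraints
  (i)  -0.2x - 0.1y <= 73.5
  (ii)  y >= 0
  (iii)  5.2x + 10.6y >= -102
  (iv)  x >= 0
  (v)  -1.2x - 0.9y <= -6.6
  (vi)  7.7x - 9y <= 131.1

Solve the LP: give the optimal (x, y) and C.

x = 5.5, y = 0, minimum C = 27.5

Extreme points and C = 5x + 8.3y:
  (11/2, 0) → C = 55/2
  (1311/77, 0) → C = 6555/77
  (0, 22/3) → C = 913/15
The feasible region is unbounded (it extends along (0, 1), (90, 77)), but C strictly increases along every unbounded feasible direction, so there is no improving ray and the minimum is attained at a vertex.

The binding constraints are y = 0 and -1.2x - 0.9y = -6.6.
Solving simultaneously gives x = 11/2, y = 0.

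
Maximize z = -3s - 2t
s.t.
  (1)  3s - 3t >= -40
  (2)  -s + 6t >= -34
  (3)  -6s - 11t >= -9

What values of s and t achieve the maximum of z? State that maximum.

s = -114/5, t = -142/15, maximum z = 262/3

Extreme points and z = -3s - 2t:
  (-114/5, -142/15) → z = 262/3
  (-413/51, 89/17) → z = 235/17
  (428/47, -195/47) → z = -894/47

The optimum lies where 3s - 3t = -40 and -s + 6t = -34.
Solving simultaneously gives s = -114/5, t = -142/15.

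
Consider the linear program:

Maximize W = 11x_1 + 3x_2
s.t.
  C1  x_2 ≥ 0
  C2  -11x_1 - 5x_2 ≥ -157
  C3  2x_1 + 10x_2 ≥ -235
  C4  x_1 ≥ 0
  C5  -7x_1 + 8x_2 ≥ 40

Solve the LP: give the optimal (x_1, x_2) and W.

x_1 = 352/41, x_2 = 513/41, maximum W = 5411/41

Vertices and W = 11x_1 + 3x_2:
  (0, 157/5) → W = 471/5
  (352/41, 513/41) → W = 5411/41
  (0, 5) → W = 15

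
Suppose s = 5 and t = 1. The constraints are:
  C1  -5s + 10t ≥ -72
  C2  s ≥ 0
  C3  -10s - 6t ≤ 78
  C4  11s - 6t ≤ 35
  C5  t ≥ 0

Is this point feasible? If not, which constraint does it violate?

Constraint C4: 11s - 6t = 49, which is not ≤ 35. All other constraints are satisfied.

not feasible — violates C4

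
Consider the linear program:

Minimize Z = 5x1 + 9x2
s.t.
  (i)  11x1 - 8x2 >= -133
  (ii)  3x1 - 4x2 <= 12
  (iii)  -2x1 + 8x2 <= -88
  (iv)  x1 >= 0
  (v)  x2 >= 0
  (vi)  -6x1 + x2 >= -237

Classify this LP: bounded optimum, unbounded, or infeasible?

The boundaries 11x1 - 8x2 = -133 and x1 = 0 meet at (0, 133/8), but that point violates -2x1 + 8x2 ≤ -88. Every candidate vertex is excluded by some other constraint, so the feasible region is empty.

infeasible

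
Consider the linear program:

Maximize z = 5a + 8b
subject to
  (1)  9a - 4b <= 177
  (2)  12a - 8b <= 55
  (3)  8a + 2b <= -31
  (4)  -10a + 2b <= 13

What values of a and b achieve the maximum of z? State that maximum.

a = -22/9, b = -103/18, maximum z = -58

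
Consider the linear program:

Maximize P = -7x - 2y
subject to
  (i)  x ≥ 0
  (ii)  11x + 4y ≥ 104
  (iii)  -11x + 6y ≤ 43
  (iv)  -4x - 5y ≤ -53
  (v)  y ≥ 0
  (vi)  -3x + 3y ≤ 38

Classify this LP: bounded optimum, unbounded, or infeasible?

Feasible corners and P = -7x - 2y:
  (226/55, 147/10) → P = -3199/55
  (308/39, 167/39) → P = -830/13
  (33/5, 289/15) → P = -1271/15
  (53/4, 0) → P = -371/4
The feasible region has finitely many vertices and no improving ray; the maximum is -3199/55 at (226/55, 147/10).

bounded optimum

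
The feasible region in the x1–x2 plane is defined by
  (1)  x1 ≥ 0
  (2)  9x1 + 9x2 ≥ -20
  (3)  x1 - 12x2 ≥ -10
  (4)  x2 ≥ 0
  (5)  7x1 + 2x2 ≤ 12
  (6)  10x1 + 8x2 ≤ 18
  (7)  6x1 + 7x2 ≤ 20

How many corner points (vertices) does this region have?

5

Intersecting each pair of boundary lines and keeping only the points that satisfy every inequality leaves:
  (0, 5/6)
  (0, 0)
  (17/16, 59/64)
  (12/7, 0)
  (5/3, 1/6)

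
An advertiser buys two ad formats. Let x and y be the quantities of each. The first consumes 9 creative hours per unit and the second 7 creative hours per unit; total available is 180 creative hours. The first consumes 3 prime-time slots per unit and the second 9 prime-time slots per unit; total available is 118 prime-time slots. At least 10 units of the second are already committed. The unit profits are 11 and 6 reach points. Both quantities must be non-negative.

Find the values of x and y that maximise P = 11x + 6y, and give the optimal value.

Vertices and P = 11x + 6y:
  (0, 118/9) → P = 236/3
  (0, 10) → P = 60
  (28/3, 10) → P = 488/3

x = 28/3, y = 10, maximum P = 488/3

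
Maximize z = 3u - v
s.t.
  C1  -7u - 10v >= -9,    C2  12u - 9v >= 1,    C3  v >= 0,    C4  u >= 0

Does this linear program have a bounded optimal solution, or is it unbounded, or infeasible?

bounded optimum

Extreme points and z = 3u - v:
  (91/183, 101/183) → z = 172/183
  (9/7, 0) → z = 27/7
  (1/12, 0) → z = 1/4
The feasible region has finitely many vertices and no improving ray; the maximum is 27/7 at (9/7, 0).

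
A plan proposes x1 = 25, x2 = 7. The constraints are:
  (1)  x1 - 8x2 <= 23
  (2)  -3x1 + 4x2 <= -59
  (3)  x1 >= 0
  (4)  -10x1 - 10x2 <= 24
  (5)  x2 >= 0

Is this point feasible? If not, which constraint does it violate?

not feasible — violates (2)

Constraint (2): -3x1 + 4x2 = -47, which is not ≤ -59. All other constraints are satisfied.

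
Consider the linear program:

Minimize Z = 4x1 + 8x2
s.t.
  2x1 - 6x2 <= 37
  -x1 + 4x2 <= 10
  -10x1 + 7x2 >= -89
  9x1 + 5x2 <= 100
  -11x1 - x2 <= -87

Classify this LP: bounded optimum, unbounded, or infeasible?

bounded optimum

Feasible corners and Z = 4x1 + 8x2:
  (350/41, 190/41) → Z = 2920/41
  (338/45, 197/45) → Z = 976/15
  (1145/113, 199/113) → Z = 6172/113
  (698/87, -109/87) → Z = 640/29
The feasible region has finitely many vertices and no improving ray; the minimum is 640/29 at (698/87, -109/87).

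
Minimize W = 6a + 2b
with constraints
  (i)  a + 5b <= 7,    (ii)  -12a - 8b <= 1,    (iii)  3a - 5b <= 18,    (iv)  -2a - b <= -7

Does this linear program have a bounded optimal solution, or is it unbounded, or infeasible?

bounded optimum

Feasible corners and W = 6a + 2b:
  (25/4, 3/20) → W = 189/5
  (28/9, 7/9) → W = 182/9
  (53/13, -15/13) → W = 288/13
The feasible region has finitely many vertices and no improving ray; the minimum is 182/9 at (28/9, 7/9).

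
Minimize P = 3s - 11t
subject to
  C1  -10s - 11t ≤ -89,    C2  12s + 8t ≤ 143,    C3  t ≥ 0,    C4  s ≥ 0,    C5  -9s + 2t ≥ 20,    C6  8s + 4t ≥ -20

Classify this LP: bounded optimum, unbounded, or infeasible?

Corner points and P = 3s - 11t:
  (0, 143/8) → P = -1573/8
  (21/16, 509/32) → P = -5473/32
  (0, 10) → P = -110
The feasible region has finitely many vertices and no improving ray; the minimum is -1573/8 at (0, 143/8).

bounded optimum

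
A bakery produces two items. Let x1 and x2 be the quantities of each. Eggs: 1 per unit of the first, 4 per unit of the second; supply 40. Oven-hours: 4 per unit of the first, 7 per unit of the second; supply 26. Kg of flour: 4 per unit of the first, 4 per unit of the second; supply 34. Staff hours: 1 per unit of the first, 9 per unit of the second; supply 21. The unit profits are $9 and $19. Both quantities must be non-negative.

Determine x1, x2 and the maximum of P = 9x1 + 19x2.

Extreme points and P = 9x1 + 19x2:
  (0, 0) → P = 0
  (0, 7/3) → P = 133/3
  (13/2, 0) → P = 117/2
  (3, 2) → P = 65

x1 = 3, x2 = 2, maximum P = 65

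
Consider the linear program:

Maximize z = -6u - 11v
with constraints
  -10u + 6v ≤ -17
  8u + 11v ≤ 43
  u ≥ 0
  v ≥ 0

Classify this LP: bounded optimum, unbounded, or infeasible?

bounded optimum

Vertices and z = -6u - 11v:
  (445/158, 147/79) → z = -2952/79
  (17/10, 0) → z = -51/5
  (43/8, 0) → z = -129/4
The feasible region has finitely many vertices and no improving ray; the maximum is -51/5 at (17/10, 0).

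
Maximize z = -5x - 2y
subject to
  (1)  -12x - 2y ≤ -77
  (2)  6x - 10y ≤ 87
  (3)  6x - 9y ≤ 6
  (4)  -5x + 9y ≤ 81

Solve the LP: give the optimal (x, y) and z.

x = 47/8, y = 13/4, maximum z = -287/8

Vertices and z = -5x - 2y:
  (47/8, 13/4) → z = -287/8
  (9/2, 23/2) → z = -91/2
  (87, 172/3) → z = -1649/3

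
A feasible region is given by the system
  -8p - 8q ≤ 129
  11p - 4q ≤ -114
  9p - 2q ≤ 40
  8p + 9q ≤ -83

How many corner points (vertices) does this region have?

Of the 6 pairwise boundary intersections, those satisfying every inequality are:
  (-119/10, -169/40)
  (-497/8, 46)
  (-1358/131, -1/131)

3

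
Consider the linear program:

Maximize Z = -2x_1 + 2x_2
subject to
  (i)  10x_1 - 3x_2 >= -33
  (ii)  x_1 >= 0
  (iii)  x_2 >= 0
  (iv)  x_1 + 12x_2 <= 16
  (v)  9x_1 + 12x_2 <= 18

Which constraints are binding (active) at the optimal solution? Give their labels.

Corner points and Z = -2x_1 + 2x_2:
  (0, 0) → Z = 0
  (0, 4/3) → Z = 8/3
  (2, 0) → Z = -4
  (1/4, 21/16) → Z = 17/8

The maximum is at (0, 4/3). Substituting into each constraint, equality holds for (ii) and (iv); the remaining constraints have slack.

(ii) and (iv)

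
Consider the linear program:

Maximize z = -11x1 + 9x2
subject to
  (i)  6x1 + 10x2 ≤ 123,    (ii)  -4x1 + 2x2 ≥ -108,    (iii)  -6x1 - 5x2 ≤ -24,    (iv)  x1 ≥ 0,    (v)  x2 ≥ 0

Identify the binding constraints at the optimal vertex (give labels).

Extreme points and z = -11x1 + 9x2:
  (0, 123/10) → z = 1107/10
  (41/2, 0) → z = -451/2
  (0, 24/5) → z = 216/5
  (4, 0) → z = -44

The maximum is at (0, 123/10). Substituting into each constraint, equality holds for (i) and (iv); the remaining constraints have slack.

(i) and (iv)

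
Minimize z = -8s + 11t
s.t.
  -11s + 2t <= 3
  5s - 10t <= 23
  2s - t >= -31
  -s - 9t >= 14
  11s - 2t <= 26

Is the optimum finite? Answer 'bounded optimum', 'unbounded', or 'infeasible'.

bounded optimum

Feasible corners and z = -8s + 11t:
  (-19/25, -67/25) → z = -117/5
  (-55/101, -151/101) → z = -1221/101
  (67/55, -93/55) → z = -1559/55
The feasible region has finitely many vertices and no improving ray; the minimum is -1559/55 at (67/55, -93/55).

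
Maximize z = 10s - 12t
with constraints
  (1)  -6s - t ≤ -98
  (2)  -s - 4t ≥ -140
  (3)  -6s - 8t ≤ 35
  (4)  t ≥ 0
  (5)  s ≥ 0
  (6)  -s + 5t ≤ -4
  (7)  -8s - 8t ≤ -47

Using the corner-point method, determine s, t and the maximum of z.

s = 140, t = 0, maximum z = 1400

Extreme points and z = 10s - 12t:
  (49/3, 0) → z = 490/3
  (494/31, 74/31) → z = 4052/31
  (140, 0) → z = 1400
  (716/9, 136/9) → z = 5528/9

At the optimal vertex, -s - 4t = -140 and t = 0.
Solving simultaneously gives s = 140, t = 0.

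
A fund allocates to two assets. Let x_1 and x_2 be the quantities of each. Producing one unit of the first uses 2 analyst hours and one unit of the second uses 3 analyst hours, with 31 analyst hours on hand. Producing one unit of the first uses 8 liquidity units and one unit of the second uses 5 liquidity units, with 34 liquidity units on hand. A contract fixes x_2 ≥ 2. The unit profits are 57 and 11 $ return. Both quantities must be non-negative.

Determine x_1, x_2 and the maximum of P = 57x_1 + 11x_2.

x_1 = 3, x_2 = 2, maximum P = 193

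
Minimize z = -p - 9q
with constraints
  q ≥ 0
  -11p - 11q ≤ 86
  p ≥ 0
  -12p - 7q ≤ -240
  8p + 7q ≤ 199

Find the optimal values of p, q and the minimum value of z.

p = 41/4, q = 117/7, minimum z = -4499/28

Corner points and z = -p - 9q:
  (20, 0) → z = -20
  (199/8, 0) → z = -199/8
  (41/4, 117/7) → z = -4499/28

The optimum lies where -12p - 7q = -240 and 8p + 7q = 199.
Solving simultaneously gives p = 41/4, q = 117/7.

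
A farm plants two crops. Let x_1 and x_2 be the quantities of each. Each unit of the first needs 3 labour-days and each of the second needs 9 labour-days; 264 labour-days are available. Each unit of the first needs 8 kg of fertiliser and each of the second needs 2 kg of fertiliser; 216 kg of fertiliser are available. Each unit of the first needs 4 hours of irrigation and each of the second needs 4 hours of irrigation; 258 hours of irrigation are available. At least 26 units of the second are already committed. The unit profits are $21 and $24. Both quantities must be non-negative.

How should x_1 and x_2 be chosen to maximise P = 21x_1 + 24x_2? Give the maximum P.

At the optimal vertex, 3x_1 + 9x_2 = 264 and x_2 = 26.
Solving simultaneously gives x_1 = 10, x_2 = 26.

x_1 = 10, x_2 = 26, maximum P = 834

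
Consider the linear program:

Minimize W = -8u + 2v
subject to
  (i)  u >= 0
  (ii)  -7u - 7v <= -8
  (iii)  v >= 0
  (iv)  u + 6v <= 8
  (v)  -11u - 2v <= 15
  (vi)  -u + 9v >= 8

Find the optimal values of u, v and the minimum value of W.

u = 8/5, v = 16/15, minimum W = -32/3

Feasible corners and W = -8u + 2v:
  (0, 8/7) → W = 16/7
  (0, 4/3) → W = 8/3
  (8/35, 32/35) → W = 0
  (8/5, 16/15) → W = -32/3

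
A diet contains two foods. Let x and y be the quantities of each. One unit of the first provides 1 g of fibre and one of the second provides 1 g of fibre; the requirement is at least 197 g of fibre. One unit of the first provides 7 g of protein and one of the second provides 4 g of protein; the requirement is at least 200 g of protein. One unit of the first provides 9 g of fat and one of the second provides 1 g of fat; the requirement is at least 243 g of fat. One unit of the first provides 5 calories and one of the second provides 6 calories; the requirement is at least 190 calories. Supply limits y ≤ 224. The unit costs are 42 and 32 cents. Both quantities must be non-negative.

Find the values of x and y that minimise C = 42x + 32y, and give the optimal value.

x = 23/4, y = 765/4, minimum C = 12723/2

Feasible corners and C = 42x + 32y:
  (197, 0) → C = 8274
  (23/4, 765/4) → C = 12723/2
  (19/9, 224) → C = 21770/3
The feasible region is unbounded (it extends along (1, 0)), but C strictly increases along every unbounded feasible direction, so there is no improving ray and the minimum is attained at a vertex.

The binding constraints are x + y = 197 and 9x + y = 243.
Solving simultaneously gives x = 23/4, y = 765/4.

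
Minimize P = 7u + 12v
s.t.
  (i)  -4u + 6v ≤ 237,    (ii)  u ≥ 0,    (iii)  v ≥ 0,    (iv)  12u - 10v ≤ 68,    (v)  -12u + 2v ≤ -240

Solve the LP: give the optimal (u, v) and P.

Corner points and P = 7u + 12v:
  (1389/16, 779/8) → P = 28419/16
  (957/32, 951/16) → P = 29523/32
  (283/12, 43/2) → P = 5077/12

u = 283/12, v = 43/2, minimum P = 5077/12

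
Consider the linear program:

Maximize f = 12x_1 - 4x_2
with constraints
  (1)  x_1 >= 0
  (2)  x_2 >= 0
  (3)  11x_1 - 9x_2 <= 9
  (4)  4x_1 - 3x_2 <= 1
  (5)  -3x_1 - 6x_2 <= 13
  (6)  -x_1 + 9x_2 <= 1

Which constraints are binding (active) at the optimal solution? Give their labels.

Extreme points and f = 12x_1 - 4x_2:
  (0, 0) → f = 0
  (0, 1/9) → f = -4/9
  (1/4, 0) → f = 3
  (4/11, 5/33) → f = 124/33

The maximum is at (4/11, 5/33). Substituting into each constraint, equality holds for (4) and (6); the remaining constraints have slack.

(4) and (6)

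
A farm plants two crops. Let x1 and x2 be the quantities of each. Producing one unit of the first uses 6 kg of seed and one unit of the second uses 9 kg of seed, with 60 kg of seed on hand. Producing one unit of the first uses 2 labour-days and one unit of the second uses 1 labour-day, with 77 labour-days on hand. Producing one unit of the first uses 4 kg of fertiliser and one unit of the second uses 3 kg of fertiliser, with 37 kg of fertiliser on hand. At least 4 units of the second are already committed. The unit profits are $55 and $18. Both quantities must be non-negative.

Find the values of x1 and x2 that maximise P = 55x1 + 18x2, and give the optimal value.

x1 = 4, x2 = 4, maximum P = 292

Feasible corners and P = 55x1 + 18x2:
  (0, 20/3) → P = 120
  (0, 4) → P = 72
  (4, 4) → P = 292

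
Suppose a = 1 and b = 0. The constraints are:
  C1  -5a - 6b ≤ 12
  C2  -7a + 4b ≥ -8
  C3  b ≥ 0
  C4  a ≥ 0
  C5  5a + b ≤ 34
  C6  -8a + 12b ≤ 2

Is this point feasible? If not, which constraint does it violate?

C1: -5 ≤ 12 ✓
C2: -7 ≥ -8 ✓
C3: 0 ≥ 0 ✓
C4: 1 ≥ 0 ✓
C5: 5 ≤ 34 ✓
C6: -8 ≤ 2 ✓

feasible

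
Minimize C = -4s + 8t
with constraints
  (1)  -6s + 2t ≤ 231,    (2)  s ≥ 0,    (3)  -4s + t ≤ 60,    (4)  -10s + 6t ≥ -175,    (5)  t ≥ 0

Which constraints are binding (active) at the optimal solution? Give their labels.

(4) and (5)

Corner points and C = -4s + 8t:
  (111/2, 282) → C = 2034
  (0, 60) → C = 480
  (0, 0) → C = 0
  (35/2, 0) → C = -70
The feasible region is unbounded (it extends along (1, 3), (3, 5)), but C strictly increases along every unbounded feasible direction, so there is no improving ray and the minimum is attained at a vertex.

The minimum is at (35/2, 0). Substituting into each constraint, equality holds for (4) and (5); the remaining constraints have slack.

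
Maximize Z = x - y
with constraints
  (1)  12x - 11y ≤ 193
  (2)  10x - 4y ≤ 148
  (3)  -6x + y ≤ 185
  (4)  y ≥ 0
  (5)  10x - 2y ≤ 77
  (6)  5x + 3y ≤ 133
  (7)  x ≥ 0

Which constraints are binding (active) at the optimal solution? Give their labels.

Corner points and Z = x - y:
  (77/10, 0) → Z = 77/10
  (0, 0) → Z = 0
  (497/40, 189/8) → Z = -56/5
  (0, 133/3) → Z = -133/3

The maximum is at (77/10, 0). Substituting into each constraint, equality holds for (4) and (5); the remaining constraints have slack.

(4) and (5)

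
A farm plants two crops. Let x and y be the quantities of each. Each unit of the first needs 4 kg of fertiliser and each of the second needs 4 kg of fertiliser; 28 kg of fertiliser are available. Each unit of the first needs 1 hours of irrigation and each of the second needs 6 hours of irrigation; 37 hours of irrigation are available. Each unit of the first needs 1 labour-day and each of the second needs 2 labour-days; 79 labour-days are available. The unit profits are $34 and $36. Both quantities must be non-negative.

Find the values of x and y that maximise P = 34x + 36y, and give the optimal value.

x = 1, y = 6, maximum P = 250

Feasible corners and P = 34x + 36y:
  (0, 0) → P = 0
  (0, 37/6) → P = 222
  (7, 0) → P = 238
  (1, 6) → P = 250

At the optimal vertex, 4x + 4y = 28 and x + 6y = 37.
Solving simultaneously gives x = 1, y = 6.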